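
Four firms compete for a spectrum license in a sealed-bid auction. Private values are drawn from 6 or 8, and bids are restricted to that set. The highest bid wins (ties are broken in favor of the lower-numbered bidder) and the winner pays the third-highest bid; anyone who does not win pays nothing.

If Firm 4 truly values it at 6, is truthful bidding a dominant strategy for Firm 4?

Check each profile of the others' bids and compare truth against every alternative bid.
Others bid (6, 6, 6): truth gives 0, best alternative gives 0.
Others bid (6, 6, 8): truth gives 0, best alternative gives 0.
Others bid (6, 8, 6): truth gives 0, best alternative gives 0.
Others bid (6, 8, 8): truth gives 0, best alternative gives 0.
Others bid (8, 6, 6): truth gives 0, best alternative gives 0.
Others bid (8, 6, 8): truth gives 0, best alternative gives 0.
(Remaining 2 profiles checked similarly; truth is weakly best in each.)
In every case the truthful bid is at least as good as any alternative, so it is a dominant strategy.

Yes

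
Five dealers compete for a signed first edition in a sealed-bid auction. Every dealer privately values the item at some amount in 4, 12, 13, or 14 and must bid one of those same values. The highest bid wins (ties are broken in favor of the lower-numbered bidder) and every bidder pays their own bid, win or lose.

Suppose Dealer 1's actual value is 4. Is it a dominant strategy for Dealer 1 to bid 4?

Check each profile of the others' bids and compare truth against every alternative bid.
Others bid (4, 4, 4, 4): truth gives 0, best alternative gives -8.
Others bid (4, 4, 4, 14): truth gives -4, best alternative gives -10.
Others bid (4, 4, 12, 14): truth gives -4, best alternative gives -10.
Others bid (4, 4, 13, 14): truth gives -4, best alternative gives -10.
Others bid (4, 4, 14, 4): truth gives -4, best alternative gives -10.
Others bid (4, 4, 14, 12): truth gives -4, best alternative gives -10.
(Remaining 250 profiles checked similarly; truth is weakly best in each.)
In every case the truthful bid is at least as good as any alternative, so it is a dominant strategy.

Yes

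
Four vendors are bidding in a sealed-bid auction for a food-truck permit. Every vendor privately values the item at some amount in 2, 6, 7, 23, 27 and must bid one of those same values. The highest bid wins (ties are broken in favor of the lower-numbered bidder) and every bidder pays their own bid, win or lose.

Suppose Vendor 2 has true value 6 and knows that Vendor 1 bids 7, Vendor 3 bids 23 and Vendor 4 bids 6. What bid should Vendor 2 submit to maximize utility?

Bid 2: loses but pays 2, utility -2.
Bid 6: loses but pays 6, utility -6.
Bid 7: loses but pays 7, utility -7.
Bid 23: wins, pays 23, utility 6 - 23 = -17.
Bid 27: wins, pays 27, utility 6 - 27 = -21.
The best choice is 2 with utility -2.

2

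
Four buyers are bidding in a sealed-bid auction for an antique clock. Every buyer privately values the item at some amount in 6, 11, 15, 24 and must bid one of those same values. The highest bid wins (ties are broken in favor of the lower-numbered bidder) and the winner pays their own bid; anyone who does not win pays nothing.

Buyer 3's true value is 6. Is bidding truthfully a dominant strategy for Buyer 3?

Check each profile of the others' bids and compare truth against every alternative bid.
Others bid (6, 6, 6): truth gives 0, best alternative gives -5.
Others bid (6, 6, 11): truth gives 0, best alternative gives -5.
Others bid (6, 6, 15): truth gives 0, best alternative gives 0.
Others bid (6, 6, 24): truth gives 0, best alternative gives 0.
Others bid (6, 11, 6): truth gives 0, best alternative gives 0.
Others bid (6, 11, 11): truth gives 0, best alternative gives 0.
(Remaining 58 profiles checked similarly; truth is weakly best in each.)
In every case the truthful bid is at least as good as any alternative, so it is a dominant strategy.

Yes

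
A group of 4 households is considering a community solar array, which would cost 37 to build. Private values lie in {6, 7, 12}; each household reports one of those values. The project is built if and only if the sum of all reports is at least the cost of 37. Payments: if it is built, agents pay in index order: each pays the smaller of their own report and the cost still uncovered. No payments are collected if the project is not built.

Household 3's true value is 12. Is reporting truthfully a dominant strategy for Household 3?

No

Consider the case where Household 1 reports 6, Household 2 reports 12 and Household 4 reports 12.
Truthful report 12: project built, pays 12, utility 12 - 12 = 0.
Report 7 instead: project built, pays 7, utility 12 - 7 = 5.
Since 5 > 0, reporting 7 is strictly better here, so truthful reporting is not dominant.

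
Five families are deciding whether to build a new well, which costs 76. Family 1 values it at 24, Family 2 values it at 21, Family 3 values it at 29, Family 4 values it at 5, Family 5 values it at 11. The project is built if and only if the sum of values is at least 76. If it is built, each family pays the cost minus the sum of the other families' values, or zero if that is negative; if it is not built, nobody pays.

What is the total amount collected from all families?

Total value 90 ≥ cost 76, so it is built.
Family 1: others sum to 66; max(0, 76 - 66) = 10.
Family 2: others sum to 69; max(0, 76 - 69) = 7.
Family 3: others sum to 61; max(0, 76 - 61) = 15.
Family 4: others sum to 85; max(0, 76 - 85) = 0.
Family 5: others sum to 79; max(0, 76 - 79) = 0.
Total collected = 10 + 7 + 15 + 0 + 0 = 32.

32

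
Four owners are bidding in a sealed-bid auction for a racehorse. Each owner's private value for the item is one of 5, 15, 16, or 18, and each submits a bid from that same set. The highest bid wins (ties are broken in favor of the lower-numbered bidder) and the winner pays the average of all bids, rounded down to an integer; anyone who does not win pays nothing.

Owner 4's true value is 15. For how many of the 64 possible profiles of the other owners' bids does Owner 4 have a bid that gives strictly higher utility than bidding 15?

Others bid (5, 5, 15): truth gives 0; bid 16 gives 5 > 0. Violating.
Others bid (5, 5, 16): truth gives 0; bid 18 gives 4 > 0. Violating.
Others bid (5, 15, 5): truth gives 0; bid 16 gives 5 > 0. Violating.
Others bid (5, 15, 15): truth gives 0; bid 16 gives 3 > 0. Violating.
Others bid (5, 5, 5): truth gives 8; no alternative beats it.
Others bid (5, 5, 18): truth gives 0; no alternative beats it.
(Checking all 64 profiles: 18 have a profitable deviation, 46 do not.)

18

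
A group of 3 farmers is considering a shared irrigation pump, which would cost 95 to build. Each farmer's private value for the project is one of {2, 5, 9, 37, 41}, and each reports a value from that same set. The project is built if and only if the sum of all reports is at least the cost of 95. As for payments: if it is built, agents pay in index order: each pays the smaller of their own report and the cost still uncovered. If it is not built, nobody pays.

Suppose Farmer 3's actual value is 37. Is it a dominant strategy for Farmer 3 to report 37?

Yes

Check each profile of the others' reports and compare truth against every alternative report.
Others report (41, 41): truth gives 24, best alternative gives 24.
Others report (37, 41): truth gives 20, best alternative gives 20.
Others report (41, 37): truth gives 20, best alternative gives 20.
Others report (37, 37): truth gives 16, best alternative gives 16.
Others report (2, 2): truth gives 0, best alternative gives 0.
Others report (2, 5): truth gives 0, best alternative gives 0.
(Remaining 19 profiles checked similarly; truth is weakly best in each.)
In every case the truthful report is at least as good as any alternative, so it is a dominant strategy.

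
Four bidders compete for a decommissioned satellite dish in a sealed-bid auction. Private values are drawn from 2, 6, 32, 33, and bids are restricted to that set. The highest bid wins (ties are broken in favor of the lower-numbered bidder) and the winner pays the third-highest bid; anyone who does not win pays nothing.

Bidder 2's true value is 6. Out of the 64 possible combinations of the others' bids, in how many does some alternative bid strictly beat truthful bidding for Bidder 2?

Others bid (2, 2, 32): truth gives 0; bid 32 gives 4 > 0. Violating.
Others bid (2, 2, 33): truth gives 0; bid 33 gives 4 > 0. Violating.
Others bid (2, 32, 2): truth gives 0; bid 32 gives 4 > 0. Violating.
Others bid (2, 33, 2): truth gives 0; bid 33 gives 4 > 0. Violating.
Others bid (2, 2, 2): truth gives 4; no alternative beats it.
Others bid (2, 2, 6): truth gives 4; no alternative beats it.
(Checking all 64 profiles: 6 have a profitable deviation, 58 do not.)

6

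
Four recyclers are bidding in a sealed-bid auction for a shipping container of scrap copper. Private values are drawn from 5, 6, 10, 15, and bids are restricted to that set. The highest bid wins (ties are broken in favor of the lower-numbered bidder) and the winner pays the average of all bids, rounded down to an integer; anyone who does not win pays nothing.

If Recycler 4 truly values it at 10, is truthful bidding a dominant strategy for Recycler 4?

Consider the case where Recycler 1 bids 5, Recycler 2 bids 5 and Recycler 3 bids 5.
Truthful bid 10: wins, pays 6, utility 10 - 6 = 4.
Bid 6 instead: wins, pays 5, utility 10 - 5 = 5.
Since 5 > 4, bidding 6 is strictly better here, so truthful bidding is not dominant.

No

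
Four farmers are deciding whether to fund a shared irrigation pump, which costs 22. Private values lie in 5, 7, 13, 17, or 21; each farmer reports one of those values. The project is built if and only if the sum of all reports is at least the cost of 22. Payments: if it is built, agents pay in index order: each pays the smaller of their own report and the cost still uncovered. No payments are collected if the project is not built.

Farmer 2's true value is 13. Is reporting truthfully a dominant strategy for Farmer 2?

No

Consider the case where Farmer 1 reports 5, Farmer 3 reports 5 and Farmer 4 reports 5.
Truthful report 13: project built, pays 13, utility 13 - 13 = 0.
Report 7 instead: project built, pays 7, utility 13 - 7 = 6.
Since 6 > 0, reporting 7 is strictly better here, so truthful reporting is not dominant.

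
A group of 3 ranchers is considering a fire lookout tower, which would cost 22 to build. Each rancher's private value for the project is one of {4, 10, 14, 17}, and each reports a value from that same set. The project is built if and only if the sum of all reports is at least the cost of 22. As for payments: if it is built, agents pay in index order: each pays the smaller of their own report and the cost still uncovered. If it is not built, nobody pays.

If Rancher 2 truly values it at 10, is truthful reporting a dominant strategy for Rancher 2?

No

Consider the case where Rancher 1 reports 4 and Rancher 3 reports 14.
Truthful report 10: project built, pays 10, utility 10 - 10 = 0.
Report 4 instead: project built, pays 4, utility 10 - 4 = 6.
Since 6 > 0, reporting 4 is strictly better here, so truthful reporting is not dominant.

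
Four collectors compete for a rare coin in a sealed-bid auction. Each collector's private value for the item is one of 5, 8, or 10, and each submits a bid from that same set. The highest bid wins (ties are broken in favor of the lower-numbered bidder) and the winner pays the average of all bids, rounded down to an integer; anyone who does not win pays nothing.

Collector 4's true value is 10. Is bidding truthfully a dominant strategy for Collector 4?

No

Consider the case where Collector 1 bids 5, Collector 2 bids 5 and Collector 3 bids 5.
Truthful bid 10: wins, pays 6, utility 10 - 6 = 4.
Bid 8 instead: wins, pays 5, utility 10 - 5 = 5.
Since 5 > 4, bidding 8 is strictly better here, so truthful bidding is not dominant.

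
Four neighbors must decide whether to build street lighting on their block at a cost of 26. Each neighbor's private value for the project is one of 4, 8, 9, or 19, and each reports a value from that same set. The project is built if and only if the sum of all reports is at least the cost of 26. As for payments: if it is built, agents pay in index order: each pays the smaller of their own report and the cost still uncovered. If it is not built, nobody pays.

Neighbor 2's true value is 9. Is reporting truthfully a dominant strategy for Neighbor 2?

No

Consider the case where Neighbor 1 reports 4, Neighbor 3 reports 4 and Neighbor 4 reports 19.
Truthful report 9: project built, pays 9, utility 9 - 9 = 0.
Report 4 instead: project built, pays 4, utility 9 - 4 = 5.
Since 5 > 0, reporting 4 is strictly better here, so truthful reporting is not dominant.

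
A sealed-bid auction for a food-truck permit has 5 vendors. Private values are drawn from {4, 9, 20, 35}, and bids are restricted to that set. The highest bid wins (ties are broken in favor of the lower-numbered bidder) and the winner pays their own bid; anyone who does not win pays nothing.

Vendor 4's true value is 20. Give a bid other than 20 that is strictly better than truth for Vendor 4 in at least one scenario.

9

Suppose Vendor 1 bids 4, Vendor 2 bids 4, Vendor 3 bids 4 and Vendor 5 bids 4.
Bid 20: wins, pays 20, utility 20 - 20 = 0.
Bid 9: wins, pays 9, utility 20 - 9 = 11.
So bidding 9 beats truth here (11 > 0).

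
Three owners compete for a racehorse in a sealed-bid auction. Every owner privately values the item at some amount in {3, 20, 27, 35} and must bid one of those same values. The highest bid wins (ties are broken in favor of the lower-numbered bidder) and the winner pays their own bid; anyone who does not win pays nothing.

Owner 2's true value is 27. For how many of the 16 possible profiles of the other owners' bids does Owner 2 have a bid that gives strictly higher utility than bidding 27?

Others bid (3, 3): truth gives 0; bid 20 gives 7 > 0. Violating.
Others bid (3, 20): truth gives 0; bid 20 gives 7 > 0. Violating.
Others bid (3, 27): truth gives 0; no alternative beats it.
Others bid (3, 35): truth gives 0; no alternative beats it.
(Checking all 16 profiles: 2 have a profitable deviation, 14 do not.)

2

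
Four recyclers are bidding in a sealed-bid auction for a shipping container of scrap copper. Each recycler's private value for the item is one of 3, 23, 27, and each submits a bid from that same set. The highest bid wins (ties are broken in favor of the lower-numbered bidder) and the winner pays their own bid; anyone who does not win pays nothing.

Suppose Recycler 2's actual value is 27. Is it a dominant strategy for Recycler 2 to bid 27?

Consider the case where Recycler 1 bids 3, Recycler 3 bids 3 and Recycler 4 bids 3.
Truthful bid 27: wins, pays 27, utility 27 - 27 = 0.
Bid 23 instead: wins, pays 23, utility 27 - 23 = 4.
Since 4 > 0, bidding 23 is strictly better here, so truthful bidding is not dominant.

No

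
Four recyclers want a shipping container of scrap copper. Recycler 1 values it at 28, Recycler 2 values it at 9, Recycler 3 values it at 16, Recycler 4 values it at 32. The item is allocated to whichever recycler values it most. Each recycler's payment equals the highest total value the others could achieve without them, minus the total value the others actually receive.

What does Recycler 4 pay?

28

Recycler 4 has the highest value and receives the item.
Without Recycler 4, the item would go to the next-highest value, 28, so the others could achieve 28.
With Recycler 4 present and winning, the others receive nothing, so their total is 0.
Payment = 28 - 0 = 28.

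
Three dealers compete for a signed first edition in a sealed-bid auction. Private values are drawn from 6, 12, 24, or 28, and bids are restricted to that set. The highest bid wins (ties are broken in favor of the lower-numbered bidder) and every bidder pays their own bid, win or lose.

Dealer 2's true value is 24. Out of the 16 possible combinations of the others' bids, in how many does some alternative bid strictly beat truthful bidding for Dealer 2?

12

Others bid (6, 6): truth gives 0; bid 12 gives 12 > 0. Violating.
Others bid (6, 12): truth gives 0; bid 12 gives 12 > 0. Violating.
Others bid (6, 28): truth gives -24; bid 28 gives -4 > -24. Violating.
Others bid (12, 28): truth gives -24; bid 28 gives -4 > -24. Violating.
Others bid (6, 24): truth gives 0; no alternative beats it.
Others bid (12, 6): truth gives 0; no alternative beats it.
(Checking all 16 profiles: 12 have a profitable deviation, 4 do not.)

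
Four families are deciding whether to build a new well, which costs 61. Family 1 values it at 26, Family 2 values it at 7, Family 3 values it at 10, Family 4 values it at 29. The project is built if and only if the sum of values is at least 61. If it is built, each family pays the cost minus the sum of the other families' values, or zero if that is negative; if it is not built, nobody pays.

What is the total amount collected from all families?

Total value 72 ≥ cost 61, so it is built.
Family 1: others sum to 46; max(0, 61 - 46) = 15.
Family 2: others sum to 65; max(0, 61 - 65) = 0.
Family 3: others sum to 62; max(0, 61 - 62) = 0.
Family 4: others sum to 43; max(0, 61 - 43) = 18.
Total collected = 15 + 0 + 0 + 18 = 33.

33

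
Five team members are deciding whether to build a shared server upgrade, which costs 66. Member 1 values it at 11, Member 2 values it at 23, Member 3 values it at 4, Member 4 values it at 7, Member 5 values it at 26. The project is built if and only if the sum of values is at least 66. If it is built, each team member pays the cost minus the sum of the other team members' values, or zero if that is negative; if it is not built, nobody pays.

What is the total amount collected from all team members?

47

Total value 71 ≥ cost 66, so it is built.
Member 1: others sum to 60; max(0, 66 - 60) = 6.
Member 2: others sum to 48; max(0, 66 - 48) = 18.
Member 3: others sum to 67; max(0, 66 - 67) = 0.
Member 4: others sum to 64; max(0, 66 - 64) = 2.
Member 5: others sum to 45; max(0, 66 - 45) = 21.
Total collected = 6 + 18 + 0 + 2 + 21 = 47.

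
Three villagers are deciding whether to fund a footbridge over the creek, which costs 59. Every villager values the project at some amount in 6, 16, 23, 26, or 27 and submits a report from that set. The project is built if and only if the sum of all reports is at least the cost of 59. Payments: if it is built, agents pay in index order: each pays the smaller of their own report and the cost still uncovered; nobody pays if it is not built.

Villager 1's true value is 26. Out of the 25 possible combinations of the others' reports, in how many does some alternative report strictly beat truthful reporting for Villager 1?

Others report (16, 23): truth gives 0; report 23 gives 3 > 0. Violating.
Others report (16, 26): truth gives 0; report 23 gives 3 > 0. Violating.
Others report (16, 27): truth gives 0; report 16 gives 10 > 0. Violating.
Others report (23, 16): truth gives 0; report 23 gives 3 > 0. Violating.
Others report (6, 6): truth gives 0; no alternative beats it.
Others report (6, 16): truth gives 0; no alternative beats it.
(Checking all 25 profiles: 15 have a profitable deviation, 10 do not.)

15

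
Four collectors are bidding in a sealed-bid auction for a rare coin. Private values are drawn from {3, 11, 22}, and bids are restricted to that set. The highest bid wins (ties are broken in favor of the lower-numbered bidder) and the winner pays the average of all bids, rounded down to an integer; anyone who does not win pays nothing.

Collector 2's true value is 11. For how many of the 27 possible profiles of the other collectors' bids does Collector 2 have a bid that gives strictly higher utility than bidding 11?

Others bid (11, 3, 3): truth gives 0; bid 22 gives 2 > 0. Violating.
Others bid (3, 3, 3): truth gives 6; no alternative beats it.
Others bid (3, 3, 11): truth gives 4; no alternative beats it.
(Checking all 27 profiles: 1 has a profitable deviation, 26 do not.)

1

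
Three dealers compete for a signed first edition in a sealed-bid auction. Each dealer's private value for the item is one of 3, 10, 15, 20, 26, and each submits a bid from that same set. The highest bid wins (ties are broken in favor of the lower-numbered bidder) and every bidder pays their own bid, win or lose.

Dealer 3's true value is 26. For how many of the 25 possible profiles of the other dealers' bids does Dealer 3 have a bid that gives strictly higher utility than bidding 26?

18

Others bid (3, 3): truth gives 0; bid 10 gives 16 > 0. Violating.
Others bid (3, 10): truth gives 0; bid 15 gives 11 > 0. Violating.
Others bid (3, 15): truth gives 0; bid 20 gives 6 > 0. Violating.
Others bid (3, 26): truth gives -26; bid 3 gives -3 > -26. Violating.
Others bid (3, 20): truth gives 0; no alternative beats it.
Others bid (10, 20): truth gives 0; no alternative beats it.
(Checking all 25 profiles: 18 have a profitable deviation, 7 do not.)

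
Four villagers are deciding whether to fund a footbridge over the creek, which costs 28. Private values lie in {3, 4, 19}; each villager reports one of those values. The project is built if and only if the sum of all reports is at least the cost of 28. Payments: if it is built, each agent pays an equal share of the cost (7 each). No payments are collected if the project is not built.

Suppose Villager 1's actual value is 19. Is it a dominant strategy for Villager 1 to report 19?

Yes

Check each profile of the others' reports and compare truth against every alternative report.
Others report (3, 3, 3): truth gives 12, best alternative gives 0.
Others report (3, 3, 4): truth gives 12, best alternative gives 0.
Others report (3, 4, 3): truth gives 12, best alternative gives 0.
Others report (3, 4, 4): truth gives 12, best alternative gives 0.
Others report (4, 3, 3): truth gives 12, best alternative gives 0.
Others report (4, 3, 4): truth gives 12, best alternative gives 0.
(Remaining 21 profiles checked similarly; truth is weakly best in each.)
In every case the truthful report is at least as good as any alternative, so it is a dominant strategy.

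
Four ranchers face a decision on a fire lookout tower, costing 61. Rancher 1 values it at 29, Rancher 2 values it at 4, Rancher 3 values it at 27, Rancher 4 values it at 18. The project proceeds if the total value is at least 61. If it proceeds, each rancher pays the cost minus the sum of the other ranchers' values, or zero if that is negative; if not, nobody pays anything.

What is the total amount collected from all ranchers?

23

Total value 78 ≥ cost 61, so it is built.
Rancher 1: others sum to 49; max(0, 61 - 49) = 12.
Rancher 2: others sum to 74; max(0, 61 - 74) = 0.
Rancher 3: others sum to 51; max(0, 61 - 51) = 10.
Rancher 4: others sum to 60; max(0, 61 - 60) = 1.
Total collected = 12 + 0 + 10 + 1 = 23.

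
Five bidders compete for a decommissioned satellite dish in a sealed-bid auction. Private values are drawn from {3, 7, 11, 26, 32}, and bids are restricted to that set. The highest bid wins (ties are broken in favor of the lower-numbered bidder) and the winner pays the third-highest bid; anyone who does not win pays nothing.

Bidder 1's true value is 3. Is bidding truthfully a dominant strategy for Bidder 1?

Check each profile of the others' bids and compare truth against every alternative bid.
Others bid (3, 3, 7, 7): truth gives 0, best alternative gives -4.
Others bid (3, 7, 3, 7): truth gives 0, best alternative gives -4.
Others bid (3, 7, 7, 3): truth gives 0, best alternative gives -4.
Others bid (3, 7, 7, 7): truth gives 0, best alternative gives -4.
Others bid (7, 3, 3, 7): truth gives 0, best alternative gives -4.
Others bid (7, 3, 7, 3): truth gives 0, best alternative gives -4.
(Remaining 619 profiles checked similarly; truth is weakly best in each.)
In every case the truthful bid is at least as good as any alternative, so it is a dominant strategy.

Yes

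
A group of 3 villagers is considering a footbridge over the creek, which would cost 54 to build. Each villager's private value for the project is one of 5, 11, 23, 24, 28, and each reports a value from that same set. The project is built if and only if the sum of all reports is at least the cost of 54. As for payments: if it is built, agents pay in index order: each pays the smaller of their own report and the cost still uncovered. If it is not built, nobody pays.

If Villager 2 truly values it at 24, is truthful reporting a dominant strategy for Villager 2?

Consider the case where Villager 1 reports 5 and Villager 3 reports 28.
Truthful report 24: project built, pays 24, utility 24 - 24 = 0.
Report 23 instead: project built, pays 23, utility 24 - 23 = 1.
Since 1 > 0, reporting 23 is strictly better here, so truthful reporting is not dominant.

No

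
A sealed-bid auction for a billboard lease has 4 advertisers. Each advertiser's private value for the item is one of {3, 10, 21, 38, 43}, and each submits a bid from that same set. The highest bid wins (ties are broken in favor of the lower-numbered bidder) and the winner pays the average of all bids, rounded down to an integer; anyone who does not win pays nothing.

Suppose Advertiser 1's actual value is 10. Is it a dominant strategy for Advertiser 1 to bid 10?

Consider the case where Advertiser 2 bids 3, Advertiser 3 bids 3 and Advertiser 4 bids 3.
Truthful bid 10: wins, pays 4, utility 10 - 4 = 6.
Bid 3 instead: wins, pays 3, utility 10 - 3 = 7.
Since 7 > 6, bidding 3 is strictly better here, so truthful bidding is not dominant.

No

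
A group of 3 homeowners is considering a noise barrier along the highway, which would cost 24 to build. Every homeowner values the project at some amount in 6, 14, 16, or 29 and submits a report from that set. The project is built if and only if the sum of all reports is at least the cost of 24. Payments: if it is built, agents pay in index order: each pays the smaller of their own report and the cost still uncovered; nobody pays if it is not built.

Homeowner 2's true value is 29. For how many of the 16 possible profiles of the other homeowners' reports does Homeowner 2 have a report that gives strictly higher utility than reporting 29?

12

Others report (6, 6): truth gives 11; report 14 gives 15 > 11. Violating.
Others report (6, 14): truth gives 11; report 6 gives 23 > 11. Violating.
Others report (6, 16): truth gives 11; report 6 gives 23 > 11. Violating.
Others report (6, 29): truth gives 11; report 6 gives 23 > 11. Violating.
Others report (29, 6): truth gives 29; no alternative beats it.
Others report (29, 14): truth gives 29; no alternative beats it.
(Checking all 16 profiles: 12 have a profitable deviation, 4 do not.)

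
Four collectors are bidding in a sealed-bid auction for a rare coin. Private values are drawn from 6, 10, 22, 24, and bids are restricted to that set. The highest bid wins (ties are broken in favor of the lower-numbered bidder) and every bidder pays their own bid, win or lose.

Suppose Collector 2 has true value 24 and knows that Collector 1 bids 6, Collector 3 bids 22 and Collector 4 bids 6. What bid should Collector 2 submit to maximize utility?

Bid 6: loses but pays 6, utility -6.
Bid 10: loses but pays 10, utility -10.
Bid 22: wins, pays 22, utility 24 - 22 = 2.
Bid 24: wins, pays 24, utility 24 - 24 = 0.
The best choice is 22 with utility 2.

22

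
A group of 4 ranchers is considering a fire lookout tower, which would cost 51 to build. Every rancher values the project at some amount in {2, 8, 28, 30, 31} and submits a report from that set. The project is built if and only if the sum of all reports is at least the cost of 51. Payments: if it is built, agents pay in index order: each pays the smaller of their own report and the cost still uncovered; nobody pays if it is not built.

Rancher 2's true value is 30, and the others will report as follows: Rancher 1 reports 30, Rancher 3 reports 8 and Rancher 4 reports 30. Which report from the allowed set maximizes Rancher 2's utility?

2

Report 2: project built, pays 2, utility 30 - 2 = 28.
Report 8: project built, pays 8, utility 30 - 8 = 22.
Report 28: project built, pays 21, utility 30 - 21 = 9.
Report 30: project built, pays 21, utility 30 - 21 = 9.
Report 31: project built, pays 21, utility 30 - 21 = 9.
The best choice is 2 with utility 28.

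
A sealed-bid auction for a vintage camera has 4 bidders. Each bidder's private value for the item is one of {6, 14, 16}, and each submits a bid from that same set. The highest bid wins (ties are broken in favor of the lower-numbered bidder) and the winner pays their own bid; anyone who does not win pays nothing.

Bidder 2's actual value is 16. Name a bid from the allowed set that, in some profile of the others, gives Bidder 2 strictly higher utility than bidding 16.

Suppose Bidder 1 bids 6, Bidder 3 bids 6 and Bidder 4 bids 6.
Bid 16: wins, pays 16, utility 16 - 16 = 0.
Bid 14: wins, pays 14, utility 16 - 14 = 2.
So bidding 14 beats truth here (2 > 0).

14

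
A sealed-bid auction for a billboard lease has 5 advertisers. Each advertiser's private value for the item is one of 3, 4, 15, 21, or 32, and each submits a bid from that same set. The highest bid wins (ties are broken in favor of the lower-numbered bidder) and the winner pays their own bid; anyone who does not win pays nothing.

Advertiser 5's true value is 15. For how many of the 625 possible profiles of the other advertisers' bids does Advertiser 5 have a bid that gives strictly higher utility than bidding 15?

1

Others bid (3, 3, 3, 3): truth gives 0; bid 4 gives 11 > 0. Violating.
Others bid (3, 3, 3, 4): truth gives 0; no alternative beats it.
Others bid (3, 3, 3, 15): truth gives 0; no alternative beats it.
(Checking all 625 profiles: 1 has a profitable deviation, 624 do not.)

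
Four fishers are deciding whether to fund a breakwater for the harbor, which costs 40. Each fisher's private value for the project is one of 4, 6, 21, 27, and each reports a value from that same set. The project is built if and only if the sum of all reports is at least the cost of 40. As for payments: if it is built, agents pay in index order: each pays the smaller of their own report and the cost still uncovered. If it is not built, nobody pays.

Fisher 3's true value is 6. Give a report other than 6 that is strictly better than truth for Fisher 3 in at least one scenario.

4

Suppose Fisher 1 reports 4, Fisher 2 reports 6 and Fisher 4 reports 27.
Report 6: project built, pays 6, utility 6 - 6 = 0.
Report 4: project built, pays 4, utility 6 - 4 = 2.
So reporting 4 beats truth here (2 > 0).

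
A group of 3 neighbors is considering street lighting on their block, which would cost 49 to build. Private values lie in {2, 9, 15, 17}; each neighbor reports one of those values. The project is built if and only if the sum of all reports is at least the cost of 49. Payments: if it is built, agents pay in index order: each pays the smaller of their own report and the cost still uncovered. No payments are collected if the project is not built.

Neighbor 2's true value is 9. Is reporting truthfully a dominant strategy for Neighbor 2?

Yes

Check each profile of the others' reports and compare truth against every alternative report.
Others report (2, 2): truth gives 0, best alternative gives 0.
Others report (2, 9): truth gives 0, best alternative gives 0.
Others report (2, 15): truth gives 0, best alternative gives 0.
Others report (2, 17): truth gives 0, best alternative gives 0.
Others report (9, 2): truth gives 0, best alternative gives 0.
Others report (9, 9): truth gives 0, best alternative gives 0.
(Remaining 10 profiles checked similarly; truth is weakly best in each.)
In every case the truthful report is at least as good as any alternative, so it is a dominant strategy.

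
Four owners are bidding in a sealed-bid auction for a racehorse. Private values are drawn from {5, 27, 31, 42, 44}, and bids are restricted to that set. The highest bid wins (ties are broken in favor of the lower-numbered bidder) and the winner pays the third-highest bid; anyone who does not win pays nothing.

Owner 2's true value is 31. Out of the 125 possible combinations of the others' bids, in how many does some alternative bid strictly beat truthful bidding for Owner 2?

Others bid (5, 5, 42): truth gives 0; bid 42 gives 26 > 0. Violating.
Others bid (5, 5, 44): truth gives 0; bid 44 gives 26 > 0. Violating.
Others bid (5, 27, 42): truth gives 0; bid 42 gives 4 > 0. Violating.
Others bid (5, 27, 44): truth gives 0; bid 44 gives 4 > 0. Violating.
Others bid (5, 5, 5): truth gives 26; no alternative beats it.
Others bid (5, 5, 27): truth gives 26; no alternative beats it.
(Checking all 125 profiles: 24 have a profitable deviation, 101 do not.)

24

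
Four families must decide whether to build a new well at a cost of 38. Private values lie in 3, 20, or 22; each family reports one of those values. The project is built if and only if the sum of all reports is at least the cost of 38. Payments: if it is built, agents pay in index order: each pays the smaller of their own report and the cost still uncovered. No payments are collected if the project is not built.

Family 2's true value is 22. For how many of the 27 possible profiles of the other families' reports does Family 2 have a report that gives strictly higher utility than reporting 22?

Others report (3, 3, 20): truth gives 0; report 20 gives 2 > 0. Violating.
Others report (3, 3, 22): truth gives 0; report 20 gives 2 > 0. Violating.
Others report (3, 20, 3): truth gives 0; report 20 gives 2 > 0. Violating.
Others report (3, 20, 20): truth gives 0; report 3 gives 19 > 0. Violating.
Others report (3, 3, 3): truth gives 0; no alternative beats it.
Others report (20, 3, 3): truth gives 4; no alternative beats it.
(Checking all 27 profiles: 24 have a profitable deviation, 3 do not.)

24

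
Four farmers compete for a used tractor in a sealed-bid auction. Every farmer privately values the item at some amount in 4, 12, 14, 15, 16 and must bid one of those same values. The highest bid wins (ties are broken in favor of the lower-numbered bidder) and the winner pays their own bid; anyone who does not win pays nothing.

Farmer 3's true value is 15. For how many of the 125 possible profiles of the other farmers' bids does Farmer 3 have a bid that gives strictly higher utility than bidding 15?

Others bid (4, 4, 4): truth gives 0; bid 12 gives 3 > 0. Violating.
Others bid (4, 4, 12): truth gives 0; bid 12 gives 3 > 0. Violating.
Others bid (4, 4, 14): truth gives 0; bid 14 gives 1 > 0. Violating.
Others bid (4, 12, 4): truth gives 0; bid 14 gives 1 > 0. Violating.
Others bid (4, 4, 15): truth gives 0; no alternative beats it.
Others bid (4, 4, 16): truth gives 0; no alternative beats it.
(Checking all 125 profiles: 12 have a profitable deviation, 113 do not.)

12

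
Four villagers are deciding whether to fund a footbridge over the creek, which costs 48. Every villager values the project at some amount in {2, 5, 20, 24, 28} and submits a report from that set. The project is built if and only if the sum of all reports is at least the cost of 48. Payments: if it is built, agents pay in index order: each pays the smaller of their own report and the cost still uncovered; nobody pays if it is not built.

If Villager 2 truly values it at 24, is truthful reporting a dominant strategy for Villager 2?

No

Consider the case where Villager 1 reports 2, Villager 3 reports 2 and Villager 4 reports 24.
Truthful report 24: project built, pays 24, utility 24 - 24 = 0.
Report 20 instead: project built, pays 20, utility 24 - 20 = 4.
Since 4 > 0, reporting 20 is strictly better here, so truthful reporting is not dominant.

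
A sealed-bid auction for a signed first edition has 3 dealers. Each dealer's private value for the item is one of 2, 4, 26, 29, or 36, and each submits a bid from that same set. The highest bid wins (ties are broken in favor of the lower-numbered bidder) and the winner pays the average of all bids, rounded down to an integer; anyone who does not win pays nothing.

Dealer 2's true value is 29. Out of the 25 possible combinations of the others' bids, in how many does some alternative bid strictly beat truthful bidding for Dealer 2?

Others bid (2, 2): truth gives 18; bid 4 gives 27 > 18. Violating.
Others bid (2, 4): truth gives 18; bid 4 gives 26 > 18. Violating.
Others bid (2, 26): truth gives 10; bid 26 gives 11 > 10. Violating.
Others bid (2, 36): truth gives 0; bid 36 gives 5 > 0. Violating.
Others bid (2, 29): truth gives 9; no alternative beats it.
Others bid (4, 29): truth gives 9; no alternative beats it.
(Checking all 25 profiles: 10 have a profitable deviation, 15 do not.)

10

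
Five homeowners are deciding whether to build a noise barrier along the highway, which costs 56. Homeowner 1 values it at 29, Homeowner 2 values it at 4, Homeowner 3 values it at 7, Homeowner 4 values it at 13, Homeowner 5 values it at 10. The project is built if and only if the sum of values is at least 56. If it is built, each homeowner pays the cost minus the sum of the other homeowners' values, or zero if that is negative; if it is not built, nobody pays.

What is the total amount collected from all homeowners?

31

Total value 63 ≥ cost 56, so it is built.
Homeowner 1: others sum to 34; max(0, 56 - 34) = 22.
Homeowner 2: others sum to 59; max(0, 56 - 59) = 0.
Homeowner 3: others sum to 56; max(0, 56 - 56) = 0.
Homeowner 4: others sum to 50; max(0, 56 - 50) = 6.
Homeowner 5: others sum to 53; max(0, 56 - 53) = 3.
Total collected = 22 + 0 + 0 + 6 + 3 = 31.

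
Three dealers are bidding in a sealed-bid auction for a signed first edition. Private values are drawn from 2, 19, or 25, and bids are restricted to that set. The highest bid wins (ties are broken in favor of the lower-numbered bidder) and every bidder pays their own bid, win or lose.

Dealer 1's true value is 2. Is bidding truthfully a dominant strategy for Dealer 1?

Check each profile of the others' bids and compare truth against every alternative bid.
Others bid (2, 2): truth gives 0, best alternative gives -17.
Others bid (2, 25): truth gives -2, best alternative gives -19.
Others bid (19, 25): truth gives -2, best alternative gives -19.
Others bid (25, 2): truth gives -2, best alternative gives -19.
Others bid (25, 19): truth gives -2, best alternative gives -19.
Others bid (25, 25): truth gives -2, best alternative gives -19.
(Remaining 3 profiles checked similarly; truth is weakly best in each.)
In every case the truthful bid is at least as good as any alternative, so it is a dominant strategy.

Yes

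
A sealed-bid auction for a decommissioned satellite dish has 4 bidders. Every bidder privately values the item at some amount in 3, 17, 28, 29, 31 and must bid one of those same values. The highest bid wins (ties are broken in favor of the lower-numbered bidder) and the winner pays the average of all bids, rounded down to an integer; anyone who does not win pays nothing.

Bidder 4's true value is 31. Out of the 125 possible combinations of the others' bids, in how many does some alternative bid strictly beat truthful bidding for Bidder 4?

17

Others bid (3, 3, 3): truth gives 21; bid 17 gives 25 > 21. Violating.
Others bid (3, 3, 17): truth gives 18; bid 28 gives 19 > 18. Violating.
Others bid (3, 3, 28): truth gives 15; bid 29 gives 16 > 15. Violating.
Others bid (3, 17, 3): truth gives 18; bid 28 gives 19 > 18. Violating.
Others bid (3, 3, 29): truth gives 15; no alternative beats it.
Others bid (3, 3, 31): truth gives 0; no alternative beats it.
(Checking all 125 profiles: 17 have a profitable deviation, 108 do not.)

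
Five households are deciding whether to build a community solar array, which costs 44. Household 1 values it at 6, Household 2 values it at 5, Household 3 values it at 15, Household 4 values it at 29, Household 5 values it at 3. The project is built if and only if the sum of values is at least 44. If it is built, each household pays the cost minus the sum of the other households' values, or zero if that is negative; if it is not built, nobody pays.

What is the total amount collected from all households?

Total value 58 ≥ cost 44, so it is built.
Household 1: others sum to 52; max(0, 44 - 52) = 0.
Household 2: others sum to 53; max(0, 44 - 53) = 0.
Household 3: others sum to 43; max(0, 44 - 43) = 1.
Household 4: others sum to 29; max(0, 44 - 29) = 15.
Household 5: others sum to 55; max(0, 44 - 55) = 0.
Total collected = 0 + 0 + 1 + 15 + 0 = 16.

16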